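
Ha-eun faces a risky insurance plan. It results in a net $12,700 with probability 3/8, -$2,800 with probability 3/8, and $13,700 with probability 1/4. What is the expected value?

EV = 3/8 × 12700 + 3/8 × (-2800) + 1/4 × 13700 = 4762.5 − 1050 + 3425 = 7137.5

$7,137.50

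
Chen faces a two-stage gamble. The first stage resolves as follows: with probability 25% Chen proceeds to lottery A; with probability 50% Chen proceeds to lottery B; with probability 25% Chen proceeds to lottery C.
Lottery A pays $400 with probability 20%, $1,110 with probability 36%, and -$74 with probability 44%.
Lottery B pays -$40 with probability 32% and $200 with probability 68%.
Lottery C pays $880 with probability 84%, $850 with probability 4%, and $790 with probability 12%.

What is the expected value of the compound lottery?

$390.36

EV(A) = 0.2 × 400 + 0.36 × 1110 + 0.44 × (-74) = 80 + 399.6 − 32.56 = 447.04
EV(B) = 0.32 × (-40) + 0.68 × 200 = -12.8 + 136 = 123.2
EV(C) = 0.84 × 880 + 0.04 × 850 + 0.12 × 790 = 739.2 + 34 + 94.8 = 868
Overall = 0.25 × 447.04 + 0.5 × 123.2 + 0.25 × 868 = 111.76 + 61.6 + 217 = 390.36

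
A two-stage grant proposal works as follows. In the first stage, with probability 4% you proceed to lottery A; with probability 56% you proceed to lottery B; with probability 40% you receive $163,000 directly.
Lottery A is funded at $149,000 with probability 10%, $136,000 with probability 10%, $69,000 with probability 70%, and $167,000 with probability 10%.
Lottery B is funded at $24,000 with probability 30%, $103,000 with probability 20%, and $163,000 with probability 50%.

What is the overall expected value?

$130,148

EV(A) = 0.1 × 149000 + 0.1 × 136000 + 0.7 × 69000 + 0.1 × 167000 = 14900 + 13600 + 48300 + 16700 = 93500
EV(B) = 0.3 × 24000 + 0.2 × 103000 + 0.5 × 163000 = 7200 + 20600 + 81500 = 109300
Branch C: 163000 (certain)
Overall = 0.04 × 93500 + 0.56 × 109300 + 0.4 × 163000 = 3740 + 61208 + 65200 = 130148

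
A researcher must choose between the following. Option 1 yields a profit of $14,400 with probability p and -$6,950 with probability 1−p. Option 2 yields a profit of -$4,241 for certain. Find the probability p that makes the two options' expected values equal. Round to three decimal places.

p·14400 + (1−p)·(-6950) = -4241
21350p − 6950 = -4241
p = (-4241 + 6950) / 21350

p = 0.127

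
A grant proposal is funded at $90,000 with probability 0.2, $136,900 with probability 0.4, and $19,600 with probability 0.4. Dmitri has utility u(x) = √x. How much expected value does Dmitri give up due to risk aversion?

E[u] = 0.2·√90000 + 0.4·√136900 + 0.4·√19600 = 0.2·300 + 0.4·370 + 0.4·140 = 264
CE = (264)² = 69696
Risk premium = EV − CE = 80600 − 69696 = 10904

$10,904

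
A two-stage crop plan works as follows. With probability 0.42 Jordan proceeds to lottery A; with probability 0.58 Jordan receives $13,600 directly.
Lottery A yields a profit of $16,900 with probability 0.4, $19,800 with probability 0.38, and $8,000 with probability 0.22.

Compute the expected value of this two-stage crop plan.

$14,626.48

EV(A) = 0.4 × 16900 + 0.38 × 19800 + 0.22 × 8000 = 6760 + 7524 + 1760 = 16044
Branch B: 13600 (certain)
Overall = 0.42 × 16044 + 0.58 × 13600 = 6738.48 + 7888 = 14626.48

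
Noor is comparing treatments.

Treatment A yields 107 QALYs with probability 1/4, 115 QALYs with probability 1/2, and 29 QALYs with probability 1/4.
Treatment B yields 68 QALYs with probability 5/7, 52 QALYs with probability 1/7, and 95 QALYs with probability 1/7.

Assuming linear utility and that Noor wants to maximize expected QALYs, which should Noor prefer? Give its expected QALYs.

Treatment A = 1/4 × 107 + 1/2 × 115 + 1/4 × 29 = 26.75 + 57.5 + 7.25 = 91.5
Treatment B = 5/7 × 68 + 1/7 × 52 + 1/7 × 95 = 48.5714 + 7.4286 + 13.5714 = 69.5714

Treatment A (91.5 QALYs)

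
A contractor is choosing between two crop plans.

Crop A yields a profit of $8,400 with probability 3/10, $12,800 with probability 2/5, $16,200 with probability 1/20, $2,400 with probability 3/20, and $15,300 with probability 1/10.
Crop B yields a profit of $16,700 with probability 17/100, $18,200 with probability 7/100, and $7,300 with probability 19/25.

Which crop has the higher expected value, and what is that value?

Crop A = 3/10 × 8400 + 2/5 × 12800 + 1/20 × 16200 + 3/20 × 2400 + 1/10 × 15300 = 2520 + 5120 + 810 + 360 + 1530 = 10340
Crop B = 17/100 × 16700 + 7/100 × 18200 + 19/25 × 7300 = 2839 + 1274 + 5548 = 9661

Crop A ($10,340)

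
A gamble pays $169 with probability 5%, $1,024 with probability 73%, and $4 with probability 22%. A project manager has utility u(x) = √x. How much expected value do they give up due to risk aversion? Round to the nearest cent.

E[u] = 0.05·√169 + 0.73·√1024 + 0.22·√4 = 0.05·13 + 0.73·32 + 0.22·2 = 24.45
CE = (24.45)² = 597.8025
Risk premium = EV − CE = 756.85 − 597.8025 = 159.0475

$159.05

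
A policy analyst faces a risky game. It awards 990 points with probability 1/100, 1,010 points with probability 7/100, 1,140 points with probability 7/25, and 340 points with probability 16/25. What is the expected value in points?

EV = 1/100 × 990 + 7/100 × 1010 + 7/25 × 1140 + 16/25 × 340 = 9.9 + 70.7 + 319.2 + 217.6 = 617.4

617.4 points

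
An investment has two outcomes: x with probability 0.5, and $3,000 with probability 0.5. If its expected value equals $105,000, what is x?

x = $207,000

0.5·x + 0.5·3000 = 105000
0.5·x = 105000 − 1500 = 103500
x = 103500 / 0.5 = 207000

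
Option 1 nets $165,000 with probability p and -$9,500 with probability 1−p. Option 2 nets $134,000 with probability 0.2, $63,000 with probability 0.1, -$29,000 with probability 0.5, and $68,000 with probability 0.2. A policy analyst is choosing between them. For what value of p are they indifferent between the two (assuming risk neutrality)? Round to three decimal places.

EV(Option 2) = 0.2 × 134000 + 0.1 × 63000 + 0.5 × (-29000) + 0.2 × 68000 = 26800 + 6300 − 14500 + 13600 = 32200
p·165000 + (1−p)·(-9500) = 32200
174500p − 9500 = 32200
p = (32200 + 9500) / 174500

p = 0.239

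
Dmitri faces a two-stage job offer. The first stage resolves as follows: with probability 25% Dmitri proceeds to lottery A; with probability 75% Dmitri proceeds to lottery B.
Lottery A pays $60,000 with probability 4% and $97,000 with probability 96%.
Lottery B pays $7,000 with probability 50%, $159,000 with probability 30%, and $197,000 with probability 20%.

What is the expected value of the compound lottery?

EV(A) = 0.04 × 60000 + 0.96 × 97000 = 2400 + 93120 = 95520
EV(B) = 0.5 × 7000 + 0.3 × 159000 + 0.2 × 197000 = 3500 + 47700 + 39400 = 90600
Overall = 0.25 × 95520 + 0.75 × 90600 = 23880 + 67950 = 91830

$91,830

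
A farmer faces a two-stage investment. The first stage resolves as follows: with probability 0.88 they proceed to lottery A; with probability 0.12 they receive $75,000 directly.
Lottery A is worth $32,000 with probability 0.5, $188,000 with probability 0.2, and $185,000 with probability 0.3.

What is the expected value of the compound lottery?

EV(A) = 0.5 × 32000 + 0.2 × 188000 + 0.3 × 185000 = 16000 + 37600 + 55500 = 109100
Branch B: 75000 (certain)
Overall = 0.88 × 109100 + 0.12 × 75000 = 96008 + 9000 = 105008

$105,008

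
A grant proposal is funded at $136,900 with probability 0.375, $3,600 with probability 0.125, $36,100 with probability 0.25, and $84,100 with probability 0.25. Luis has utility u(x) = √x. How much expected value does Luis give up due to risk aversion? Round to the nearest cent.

E[u] = 0.375·√136900 + 0.125·√3600 + 0.25·√36100 + 0.25·√84100 = 0.375·370 + 0.125·60 + 0.25·190 + 0.25·290 = 266.25
CE = (266.25)² = 70889.0625
Risk premium = EV − CE = 81837.5 − 70889.0625 = 10948.4375

$10,948.44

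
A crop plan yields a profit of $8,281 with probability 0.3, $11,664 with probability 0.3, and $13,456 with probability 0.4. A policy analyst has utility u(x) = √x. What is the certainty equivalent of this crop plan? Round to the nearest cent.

$11,257.21

E[u] = 0.3·√8281 + 0.3·√11664 + 0.4·√13456 = 0.3·91 + 0.3·108 + 0.4·116 = 106.1
CE = (106.1)² = 11257.21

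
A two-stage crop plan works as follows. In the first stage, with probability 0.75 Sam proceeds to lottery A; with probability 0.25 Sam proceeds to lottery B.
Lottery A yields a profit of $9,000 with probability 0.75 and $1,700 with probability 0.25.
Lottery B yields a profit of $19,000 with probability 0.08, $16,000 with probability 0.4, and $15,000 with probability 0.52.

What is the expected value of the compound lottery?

EV(A) = 0.75 × 9000 + 0.25 × 1700 = 6750 + 425 = 7175
EV(B) = 0.08 × 19000 + 0.4 × 16000 + 0.52 × 15000 = 1520 + 6400 + 7800 = 15720
Overall = 0.75 × 7175 + 0.25 × 15720 = 5381.25 + 3930 = 9311.25

$9,311.25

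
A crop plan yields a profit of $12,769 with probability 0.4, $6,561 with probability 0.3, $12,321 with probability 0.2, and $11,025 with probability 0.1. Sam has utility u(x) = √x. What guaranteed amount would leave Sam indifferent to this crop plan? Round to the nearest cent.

E[u] = 0.4·√12769 + 0.3·√6561 + 0.2·√12321 + 0.1·√11025 = 0.4·113 + 0.3·81 + 0.2·111 + 0.1·105 = 102.2
CE = (102.2)² = 10444.84

$10,444.84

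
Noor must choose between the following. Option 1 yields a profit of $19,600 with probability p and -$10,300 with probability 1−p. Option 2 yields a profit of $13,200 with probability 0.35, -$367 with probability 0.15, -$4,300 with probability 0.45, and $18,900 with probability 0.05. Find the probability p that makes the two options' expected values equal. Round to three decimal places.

p = 0.464

EV(Option 2) = 0.35 × 13200 + 0.15 × (-367) + 0.45 × (-4300) + 0.05 × 18900 = 4620 − 55.05 − 1935 + 945 = 3574.95
p·19600 + (1−p)·(-10300) = 3574.95
29900p − 10300 = 3574.95
p = (3574.95 + 10300) / 29900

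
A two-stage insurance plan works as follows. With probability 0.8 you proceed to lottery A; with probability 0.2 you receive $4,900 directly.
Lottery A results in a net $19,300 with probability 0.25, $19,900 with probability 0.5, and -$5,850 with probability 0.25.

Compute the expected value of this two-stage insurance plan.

EV(A) = 0.25 × 19300 + 0.5 × 19900 + 0.25 × (-5850) = 4825 + 9950 − 1462.5 = 13312.5
Branch B: 4900 (certain)
Overall = 0.8 × 13312.5 + 0.2 × 4900 = 10650 + 980 = 11630

$11,630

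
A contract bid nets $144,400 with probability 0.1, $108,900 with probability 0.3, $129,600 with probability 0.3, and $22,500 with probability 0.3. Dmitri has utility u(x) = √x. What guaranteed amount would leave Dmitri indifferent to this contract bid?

E[u] = 0.1·√144400 + 0.3·√108900 + 0.3·√129600 + 0.3·√22500 = 0.1·380 + 0.3·330 + 0.3·360 + 0.3·150 = 290
CE = (290)² = 84100

$84,100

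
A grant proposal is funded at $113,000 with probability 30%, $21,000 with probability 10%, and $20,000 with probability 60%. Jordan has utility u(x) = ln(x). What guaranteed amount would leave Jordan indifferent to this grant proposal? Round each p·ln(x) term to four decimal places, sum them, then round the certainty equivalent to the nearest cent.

E[u] = 0.3·ln(113000) + 0.1·ln(21000) + 0.6·ln(20000) = 3.4905 + 0.9952 + 5.9421 = 10.4278
CE = e^10.4278 ≈ 33785.94

$33,785.94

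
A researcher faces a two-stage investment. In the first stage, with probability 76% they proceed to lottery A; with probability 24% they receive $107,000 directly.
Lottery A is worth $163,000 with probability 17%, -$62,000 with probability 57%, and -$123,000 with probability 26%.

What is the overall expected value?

-$4,423.60

EV(A) = 0.17 × 163000 + 0.57 × (-62000) + 0.26 × (-123000) = 27710 − 35340 − 31980 = -39610
Branch B: 107000 (certain)
Overall = 0.76 × (-39610) + 0.24 × 107000 = -30103.6 + 25680 = -4423.6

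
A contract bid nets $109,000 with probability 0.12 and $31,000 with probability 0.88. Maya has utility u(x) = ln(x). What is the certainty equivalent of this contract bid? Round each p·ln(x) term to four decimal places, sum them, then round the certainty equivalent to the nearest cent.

$36,047.76

E[u] = 0.12·ln(109000) + 0.88·ln(31000) = 1.3919 + 9.1007 = 10.4926
CE = e^10.4926 ≈ 36047.76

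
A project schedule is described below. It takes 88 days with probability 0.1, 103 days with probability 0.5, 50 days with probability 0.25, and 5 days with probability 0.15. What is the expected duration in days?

73.55 days

EV = 0.1 × 88 + 0.5 × 103 + 0.25 × 50 + 0.15 × 5 = 8.8 + 51.5 + 12.5 + 0.75 = 73.55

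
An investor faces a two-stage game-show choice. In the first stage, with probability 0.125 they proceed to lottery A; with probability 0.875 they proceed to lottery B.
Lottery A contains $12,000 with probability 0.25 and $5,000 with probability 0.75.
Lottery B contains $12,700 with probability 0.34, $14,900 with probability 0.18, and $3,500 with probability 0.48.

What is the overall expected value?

$8,438.75

EV(A) = 0.25 × 12000 + 0.75 × 5000 = 3000 + 3750 = 6750
EV(B) = 0.34 × 12700 + 0.18 × 14900 + 0.48 × 3500 = 4318 + 2682 + 1680 = 8680
Overall = 0.125 × 6750 + 0.875 × 8680 = 843.75 + 7595 = 8438.75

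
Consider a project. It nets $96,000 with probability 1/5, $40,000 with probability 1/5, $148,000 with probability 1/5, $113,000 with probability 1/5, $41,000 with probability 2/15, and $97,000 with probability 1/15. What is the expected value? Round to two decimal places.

EV = 1/5 × 96000 + 1/5 × 40000 + 1/5 × 148000 + 1/5 × 113000 + 2/15 × 41000 + 1/15 × 97000 = 19200 + 8000 + 29600 + 22600 + 5466.6667 + 6466.6667 = 91333.3333

$91,333.33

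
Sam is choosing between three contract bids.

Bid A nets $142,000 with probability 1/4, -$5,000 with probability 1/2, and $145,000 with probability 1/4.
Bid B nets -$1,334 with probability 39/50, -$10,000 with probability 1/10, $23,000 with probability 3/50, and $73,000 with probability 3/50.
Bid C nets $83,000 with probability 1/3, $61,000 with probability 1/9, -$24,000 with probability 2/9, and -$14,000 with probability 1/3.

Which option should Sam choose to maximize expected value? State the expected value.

Bid A = 1/4 × 142000 + 1/2 × (-5000) + 1/4 × 145000 = 35500 − 2500 + 36250 = 69250
Bid B = 39/50 × (-1334) + 1/10 × (-10000) + 3/50 × 23000 + 3/50 × 73000 = -1040.52 − 1000 + 1380 + 4380 = 3719.48
Bid C = 1/3 × 83000 + 1/9 × 61000 + 2/9 × (-24000) + 1/3 × (-14000) = 27666.6667 + 6777.7778 − 5333.3333 − 4666.6667 = 24444.4444

Bid A ($69,250)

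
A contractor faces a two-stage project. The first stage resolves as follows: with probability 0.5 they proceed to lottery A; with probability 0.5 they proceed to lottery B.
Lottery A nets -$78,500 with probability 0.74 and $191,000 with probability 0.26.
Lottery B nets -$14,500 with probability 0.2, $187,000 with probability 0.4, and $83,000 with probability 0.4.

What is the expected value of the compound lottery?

EV(A) = 0.74 × (-78500) + 0.26 × 191000 = -58090 + 49660 = -8430
EV(B) = 0.2 × (-14500) + 0.4 × 187000 + 0.4 × 83000 = -2900 + 74800 + 33200 = 105100
Overall = 0.5 × (-8430) + 0.5 × 105100 = -4215 + 52550 = 48335

$48,335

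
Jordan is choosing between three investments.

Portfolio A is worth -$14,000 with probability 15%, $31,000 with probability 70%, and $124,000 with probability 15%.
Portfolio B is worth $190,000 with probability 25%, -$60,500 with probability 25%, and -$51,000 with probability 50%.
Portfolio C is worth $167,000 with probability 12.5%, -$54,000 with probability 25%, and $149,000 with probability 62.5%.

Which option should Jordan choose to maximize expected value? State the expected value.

Portfolio A = 0.15 × (-14000) + 0.7 × 31000 + 0.15 × 124000 = -2100 + 21700 + 18600 = 38200
Portfolio B = 0.25 × 190000 + 0.25 × (-60500) + 0.5 × (-51000) = 47500 − 15125 − 25500 = 6875
Portfolio C = 0.125 × 167000 + 0.25 × (-54000) + 0.625 × 149000 = 20875 − 13500 + 93125 = 100500

Portfolio C ($100,500)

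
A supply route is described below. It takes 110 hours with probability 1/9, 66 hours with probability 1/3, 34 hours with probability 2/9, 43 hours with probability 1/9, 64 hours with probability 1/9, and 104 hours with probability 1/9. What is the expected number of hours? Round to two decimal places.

EV = 1/9 × 110 + 1/3 × 66 + 2/9 × 34 + 1/9 × 43 + 1/9 × 64 + 1/9 × 104 = 12.2222 + 22 + 7.5556 + 4.7778 + 7.1111 + 11.5556 = 65.2222

65.22 hours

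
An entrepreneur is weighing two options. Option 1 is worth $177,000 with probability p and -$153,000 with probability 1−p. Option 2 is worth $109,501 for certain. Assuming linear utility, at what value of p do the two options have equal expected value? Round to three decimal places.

p = 0.795

p·177000 + (1−p)·(-153000) = 109501
330000p − 153000 = 109501
p = (109501 + 153000) / 330000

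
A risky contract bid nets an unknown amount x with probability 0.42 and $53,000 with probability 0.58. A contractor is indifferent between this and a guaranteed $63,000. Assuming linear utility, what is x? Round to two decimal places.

0.42·x + 0.58·53000 = 63000
0.42·x = 63000 − 30740 = 32260
x = 32260 / 0.42 = 76809.5238

x = $76,809.52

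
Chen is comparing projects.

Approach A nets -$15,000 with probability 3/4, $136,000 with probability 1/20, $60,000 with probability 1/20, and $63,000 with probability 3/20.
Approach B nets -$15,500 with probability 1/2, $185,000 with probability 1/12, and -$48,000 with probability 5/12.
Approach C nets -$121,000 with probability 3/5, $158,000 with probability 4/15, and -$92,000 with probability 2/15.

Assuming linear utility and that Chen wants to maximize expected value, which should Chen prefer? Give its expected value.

Approach A = 3/4 × (-15000) + 1/20 × 136000 + 1/20 × 60000 + 3/20 × 63000 = -11250 + 6800 + 3000 + 9450 = 8000
Approach B = 1/2 × (-15500) + 1/12 × 185000 + 5/12 × (-48000) = -7750 + 15416.6667 − 20000 = -12333.3333
Approach C = 3/5 × (-121000) + 4/15 × 158000 + 2/15 × (-92000) = -72600 + 42133.3333 − 12266.6667 = -42733.3333

Approach A ($8,000)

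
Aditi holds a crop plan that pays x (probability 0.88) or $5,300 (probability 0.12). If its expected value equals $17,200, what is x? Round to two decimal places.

x = $18,822.73

0.88·x + 0.12·5300 = 17200
0.88·x = 17200 − 636 = 16564
x = 16564 / 0.88 = 18822.7273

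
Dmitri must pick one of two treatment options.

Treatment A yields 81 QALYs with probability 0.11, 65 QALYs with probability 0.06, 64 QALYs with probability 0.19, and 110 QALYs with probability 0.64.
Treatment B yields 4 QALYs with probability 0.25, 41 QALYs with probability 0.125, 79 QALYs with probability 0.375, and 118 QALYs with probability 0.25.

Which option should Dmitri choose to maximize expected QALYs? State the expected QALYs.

Treatment A (95.37 QALYs)

Treatment A = 0.11 × 81 + 0.06 × 65 + 0.19 × 64 + 0.64 × 110 = 8.91 + 3.9 + 12.16 + 70.4 = 95.37
Treatment B = 0.25 × 4 + 0.125 × 41 + 0.375 × 79 + 0.25 × 118 = 1 + 5.125 + 29.625 + 29.5 = 65.25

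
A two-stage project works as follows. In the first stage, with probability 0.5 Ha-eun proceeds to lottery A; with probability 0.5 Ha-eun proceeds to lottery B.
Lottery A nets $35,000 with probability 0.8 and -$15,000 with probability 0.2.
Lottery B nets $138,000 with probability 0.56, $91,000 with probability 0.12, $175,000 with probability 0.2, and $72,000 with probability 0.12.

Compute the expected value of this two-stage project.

EV(A) = 0.8 × 35000 + 0.2 × (-15000) = 28000 − 3000 = 25000
EV(B) = 0.56 × 138000 + 0.12 × 91000 + 0.2 × 175000 + 0.12 × 72000 = 77280 + 10920 + 35000 + 8640 = 131840
Overall = 0.5 × 25000 + 0.5 × 131840 = 12500 + 65920 = 78420

$78,420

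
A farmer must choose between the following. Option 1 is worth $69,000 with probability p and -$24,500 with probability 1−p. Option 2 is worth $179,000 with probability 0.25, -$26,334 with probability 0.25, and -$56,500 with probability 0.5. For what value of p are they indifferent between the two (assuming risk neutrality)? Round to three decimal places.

EV(Option 2) = 0.25 × 179000 + 0.25 × (-26334) + 0.5 × (-56500) = 44750 − 6583.5 − 28250 = 9916.5
p·69000 + (1−p)·(-24500) = 9916.5
93500p − 24500 = 9916.5
p = (9916.5 + 24500) / 93500

p = 0.368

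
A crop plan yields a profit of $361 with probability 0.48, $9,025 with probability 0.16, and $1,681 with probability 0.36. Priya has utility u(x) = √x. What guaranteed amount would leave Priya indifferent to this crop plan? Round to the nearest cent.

E[u] = 0.48·√361 + 0.16·√9025 + 0.36·√1681 = 0.48·19 + 0.16·95 + 0.36·41 = 39.08
CE = (39.08)² = 1527.2464

$1,527.25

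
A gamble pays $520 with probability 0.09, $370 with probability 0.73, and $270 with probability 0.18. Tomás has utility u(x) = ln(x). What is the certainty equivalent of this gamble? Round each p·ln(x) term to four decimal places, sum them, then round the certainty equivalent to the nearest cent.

E[u] = 0.09·ln(520) + 0.73·ln(370) + 0.18·ln(270) = 0.5628 + 4.3169 + 1.0077 = 5.8874
CE = e^5.8874 ≈ 360.47

$360.47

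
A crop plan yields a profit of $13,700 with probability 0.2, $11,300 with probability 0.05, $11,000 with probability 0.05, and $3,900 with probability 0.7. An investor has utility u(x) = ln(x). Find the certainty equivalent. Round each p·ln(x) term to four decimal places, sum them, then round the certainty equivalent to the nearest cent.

$5,569.16

E[u] = 0.2·ln(13700) + 0.05·ln(11300) + 0.05·ln(11000) + 0.7·ln(3900) = 1.9050 + 0.4666 + 0.4653 + 5.7881 = 8.6250
CE = e^8.6250 ≈ 5569.16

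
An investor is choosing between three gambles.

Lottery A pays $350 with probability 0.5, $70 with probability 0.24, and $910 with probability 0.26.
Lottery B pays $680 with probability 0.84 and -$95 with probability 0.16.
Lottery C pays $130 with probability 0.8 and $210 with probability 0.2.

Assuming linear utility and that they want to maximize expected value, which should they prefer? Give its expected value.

Lottery B ($556)

Lottery A = 0.5 × 350 + 0.24 × 70 + 0.26 × 910 = 175 + 16.8 + 236.6 = 428.4
Lottery B = 0.84 × 680 + 0.16 × (-95) = 571.2 − 15.2 = 556
Lottery C = 0.8 × 130 + 0.2 × 210 = 104 + 42 = 146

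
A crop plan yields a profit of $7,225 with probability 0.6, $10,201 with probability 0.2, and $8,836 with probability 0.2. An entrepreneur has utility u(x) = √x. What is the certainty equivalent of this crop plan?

E[u] = 0.6·√7225 + 0.2·√10201 + 0.2·√8836 = 0.6·85 + 0.2·101 + 0.2·94 = 90
CE = (90)² = 8100

$8,100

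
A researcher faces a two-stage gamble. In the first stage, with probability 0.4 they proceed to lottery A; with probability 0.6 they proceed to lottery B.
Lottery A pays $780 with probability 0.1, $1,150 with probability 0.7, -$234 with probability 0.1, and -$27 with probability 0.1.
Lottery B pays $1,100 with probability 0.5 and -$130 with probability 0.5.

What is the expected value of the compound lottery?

EV(A) = 0.1 × 780 + 0.7 × 1150 + 0.1 × (-234) + 0.1 × (-27) = 78 + 805 − 23.4 − 2.7 = 856.9
EV(B) = 0.5 × 1100 + 0.5 × (-130) = 550 − 65 = 485
Overall = 0.4 × 856.9 + 0.6 × 485 = 342.76 + 291 = 633.76

$633.76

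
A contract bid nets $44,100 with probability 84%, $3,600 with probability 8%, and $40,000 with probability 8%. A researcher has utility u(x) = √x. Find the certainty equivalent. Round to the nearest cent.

$38,887.84

E[u] = 0.84·√44100 + 0.08·√3600 + 0.08·√40000 = 0.84·210 + 0.08·60 + 0.08·200 = 197.2
CE = (197.2)² = 38887.84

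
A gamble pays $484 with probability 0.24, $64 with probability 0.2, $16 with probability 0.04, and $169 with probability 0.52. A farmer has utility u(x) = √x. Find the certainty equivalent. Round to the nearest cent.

E[u] = 0.24·√484 + 0.2·√64 + 0.04·√16 + 0.52·√169 = 0.24·22 + 0.2·8 + 0.04·4 + 0.52·13 = 13.8
CE = (13.8)² = 190.44

$190.44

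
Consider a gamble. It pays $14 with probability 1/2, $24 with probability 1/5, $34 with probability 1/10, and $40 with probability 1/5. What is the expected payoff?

$23.20

EV = 1/2 × 14 + 1/5 × 24 + 1/10 × 34 + 1/5 × 40 = 7 + 4.8 + 3.4 + 8 = 23.2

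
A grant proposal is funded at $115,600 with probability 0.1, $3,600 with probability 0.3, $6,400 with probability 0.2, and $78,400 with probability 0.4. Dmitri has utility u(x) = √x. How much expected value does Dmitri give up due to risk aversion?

$12,880

E[u] = 0.1·√115600 + 0.3·√3600 + 0.2·√6400 + 0.4·√78400 = 0.1·340 + 0.3·60 + 0.2·80 + 0.4·280 = 180
CE = (180)² = 32400
Risk premium = EV − CE = 45280 − 32400 = 12880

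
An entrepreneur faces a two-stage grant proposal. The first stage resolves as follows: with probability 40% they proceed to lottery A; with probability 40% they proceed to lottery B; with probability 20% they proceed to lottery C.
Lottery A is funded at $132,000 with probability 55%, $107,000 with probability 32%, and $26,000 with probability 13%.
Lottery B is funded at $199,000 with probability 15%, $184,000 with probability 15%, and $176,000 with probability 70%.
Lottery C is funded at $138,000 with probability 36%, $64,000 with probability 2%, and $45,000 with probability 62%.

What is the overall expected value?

$132,120

EV(A) = 0.55 × 132000 + 0.32 × 107000 + 0.13 × 26000 = 72600 + 34240 + 3380 = 110220
EV(B) = 0.15 × 199000 + 0.15 × 184000 + 0.7 × 176000 = 29850 + 27600 + 123200 = 180650
EV(C) = 0.36 × 138000 + 0.02 × 64000 + 0.62 × 45000 = 49680 + 1280 + 27900 = 78860
Overall = 0.4 × 110220 + 0.4 × 180650 + 0.2 × 78860 = 44088 + 72260 + 15772 = 132120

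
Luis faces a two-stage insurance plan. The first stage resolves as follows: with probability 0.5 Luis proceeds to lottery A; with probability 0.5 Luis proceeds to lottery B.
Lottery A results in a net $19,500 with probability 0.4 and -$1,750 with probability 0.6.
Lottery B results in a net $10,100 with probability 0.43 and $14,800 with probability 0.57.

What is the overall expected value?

$9,764.50

EV(A) = 0.4 × 19500 + 0.6 × (-1750) = 7800 − 1050 = 6750
EV(B) = 0.43 × 10100 + 0.57 × 14800 = 4343 + 8436 = 12779
Overall = 0.5 × 6750 + 0.5 × 12779 = 3375 + 6389.5 = 9764.5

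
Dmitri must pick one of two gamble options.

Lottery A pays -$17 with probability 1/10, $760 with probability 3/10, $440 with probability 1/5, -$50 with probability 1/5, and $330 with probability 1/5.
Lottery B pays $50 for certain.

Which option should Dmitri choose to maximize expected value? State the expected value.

Lottery A = 1/10 × (-17) + 3/10 × 760 + 1/5 × 440 + 1/5 × (-50) + 1/5 × 330 = -1.7 + 228 + 88 − 10 + 66 = 370.3
Lottery B: 50 (certain)

Lottery A ($370.30)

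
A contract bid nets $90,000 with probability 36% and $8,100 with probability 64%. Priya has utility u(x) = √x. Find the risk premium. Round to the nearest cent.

$10,160.64

E[u] = 0.36·√90000 + 0.64·√8100 = 0.36·300 + 0.64·90 = 165.6
CE = (165.6)² = 27423.36
Risk premium = EV − CE = 37584 − 27423.36 = 10160.64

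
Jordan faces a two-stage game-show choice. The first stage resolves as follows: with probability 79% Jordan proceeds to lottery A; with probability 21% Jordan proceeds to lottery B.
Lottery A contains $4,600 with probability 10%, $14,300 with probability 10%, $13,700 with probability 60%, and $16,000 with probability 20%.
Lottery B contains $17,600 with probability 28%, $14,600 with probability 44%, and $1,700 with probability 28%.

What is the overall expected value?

EV(A) = 0.1 × 4600 + 0.1 × 14300 + 0.6 × 13700 + 0.2 × 16000 = 460 + 1430 + 8220 + 3200 = 13310
EV(B) = 0.28 × 17600 + 0.44 × 14600 + 0.28 × 1700 = 4928 + 6424 + 476 = 11828
Overall = 0.79 × 13310 + 0.21 × 11828 = 10514.9 + 2483.88 = 12998.78

$12,998.78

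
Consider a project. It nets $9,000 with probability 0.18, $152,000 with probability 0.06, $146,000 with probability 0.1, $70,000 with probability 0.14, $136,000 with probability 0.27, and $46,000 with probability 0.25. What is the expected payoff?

EV = 0.18 × 9000 + 0.06 × 152000 + 0.1 × 146000 + 0.14 × 70000 + 0.27 × 136000 + 0.25 × 46000 = 1620 + 9120 + 14600 + 9800 + 36720 + 11500 = 83360

$83,360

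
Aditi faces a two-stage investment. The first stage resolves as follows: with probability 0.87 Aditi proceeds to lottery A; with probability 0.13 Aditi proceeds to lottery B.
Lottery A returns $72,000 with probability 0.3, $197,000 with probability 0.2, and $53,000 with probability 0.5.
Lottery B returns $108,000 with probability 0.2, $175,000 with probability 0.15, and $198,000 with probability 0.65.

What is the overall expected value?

EV(A) = 0.3 × 72000 + 0.2 × 197000 + 0.5 × 53000 = 21600 + 39400 + 26500 = 87500
EV(B) = 0.2 × 108000 + 0.15 × 175000 + 0.65 × 198000 = 21600 + 26250 + 128700 = 176550
Overall = 0.87 × 87500 + 0.13 × 176550 = 76125 + 22951.5 = 99076.5

$99,076.50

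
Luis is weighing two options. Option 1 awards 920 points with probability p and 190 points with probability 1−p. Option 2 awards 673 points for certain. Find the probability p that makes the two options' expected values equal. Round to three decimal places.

p = 0.662

p·920 + (1−p)·190 = 673
730p + 190 = 673
p = (673 − 190) / 730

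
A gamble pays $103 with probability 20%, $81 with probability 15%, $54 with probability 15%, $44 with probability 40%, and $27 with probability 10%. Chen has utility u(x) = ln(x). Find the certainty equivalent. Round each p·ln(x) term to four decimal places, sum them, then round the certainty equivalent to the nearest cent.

$56.13

E[u] = 0.2·ln(103) + 0.15·ln(81) + 0.15·ln(54) + 0.4·ln(44) + 0.1·ln(27) = 0.9269 + 0.6592 + 0.5983 + 1.5137 + 0.3296 = 4.0277
CE = e^4.0277 ≈ 56.13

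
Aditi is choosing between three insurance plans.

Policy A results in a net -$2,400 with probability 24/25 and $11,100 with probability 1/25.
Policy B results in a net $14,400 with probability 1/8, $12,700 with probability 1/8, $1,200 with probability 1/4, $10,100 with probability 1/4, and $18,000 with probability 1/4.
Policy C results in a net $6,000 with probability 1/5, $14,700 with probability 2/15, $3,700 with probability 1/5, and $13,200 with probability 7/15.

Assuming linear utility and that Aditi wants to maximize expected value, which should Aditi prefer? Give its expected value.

Policy A = 24/25 × (-2400) + 1/25 × 11100 = -2304 + 444 = -1860
Policy B = 1/8 × 14400 + 1/8 × 12700 + 1/4 × 1200 + 1/4 × 10100 + 1/4 × 18000 = 1800 + 1587.5 + 300 + 2525 + 4500 = 10712.5
Policy C = 1/5 × 6000 + 2/15 × 14700 + 1/5 × 3700 + 7/15 × 13200 = 1200 + 1960 + 740 + 6160 = 10060

Policy B ($10,712.50)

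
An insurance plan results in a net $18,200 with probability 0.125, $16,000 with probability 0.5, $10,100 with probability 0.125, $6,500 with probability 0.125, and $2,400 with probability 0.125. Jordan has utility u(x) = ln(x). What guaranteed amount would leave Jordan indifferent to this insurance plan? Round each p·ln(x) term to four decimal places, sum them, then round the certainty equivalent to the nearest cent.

$10,819.44

E[u] = 0.125·ln(18200) + 0.5·ln(16000) + 0.125·ln(10100) + 0.125·ln(6500) + 0.125·ln(2400) = 1.2261 + 4.8402 + 1.1525 + 1.0974 + 0.9729 = 9.2891
CE = e^9.2891 ≈ 10819.44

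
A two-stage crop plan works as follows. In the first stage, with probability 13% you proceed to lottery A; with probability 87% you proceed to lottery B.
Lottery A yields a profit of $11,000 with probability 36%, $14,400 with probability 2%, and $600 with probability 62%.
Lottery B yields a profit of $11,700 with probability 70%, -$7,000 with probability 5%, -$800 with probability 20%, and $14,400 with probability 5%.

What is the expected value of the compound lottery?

$7,908.60

EV(A) = 0.36 × 11000 + 0.02 × 14400 + 0.62 × 600 = 3960 + 288 + 372 = 4620
EV(B) = 0.7 × 11700 + 0.05 × (-7000) + 0.2 × (-800) + 0.05 × 14400 = 8190 − 350 − 160 + 720 = 8400
Overall = 0.13 × 4620 + 0.87 × 8400 = 600.6 + 7308 = 7908.6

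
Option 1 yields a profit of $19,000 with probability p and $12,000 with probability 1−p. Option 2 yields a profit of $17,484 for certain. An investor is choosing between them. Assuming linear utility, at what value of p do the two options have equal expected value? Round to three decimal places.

p·19000 + (1−p)·12000 = 17484
7000p + 12000 = 17484
p = (17484 − 12000) / 7000

p = 0.783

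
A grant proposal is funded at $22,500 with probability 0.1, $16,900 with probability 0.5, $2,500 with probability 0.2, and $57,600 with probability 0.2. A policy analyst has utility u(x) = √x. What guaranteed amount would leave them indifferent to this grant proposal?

E[u] = 0.1·√22500 + 0.5·√16900 + 0.2·√2500 + 0.2·√57600 = 0.1·150 + 0.5·130 + 0.2·50 + 0.2·240 = 138
CE = (138)² = 19044

$19,044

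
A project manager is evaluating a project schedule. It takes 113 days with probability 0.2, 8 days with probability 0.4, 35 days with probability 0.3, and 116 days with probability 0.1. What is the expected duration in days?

EV = 0.2 × 113 + 0.4 × 8 + 0.3 × 35 + 0.1 × 116 = 22.6 + 3.2 + 10.5 + 11.6 = 47.9

47.9 days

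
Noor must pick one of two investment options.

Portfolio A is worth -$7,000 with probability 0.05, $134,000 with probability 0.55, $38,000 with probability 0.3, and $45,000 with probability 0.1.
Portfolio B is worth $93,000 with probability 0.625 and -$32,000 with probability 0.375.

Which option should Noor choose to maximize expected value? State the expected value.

Portfolio A ($89,250)

Portfolio A = 0.05 × (-7000) + 0.55 × 134000 + 0.3 × 38000 + 0.1 × 45000 = -350 + 73700 + 11400 + 4500 = 89250
Portfolio B = 0.625 × 93000 + 0.375 × (-32000) = 58125 − 12000 = 46125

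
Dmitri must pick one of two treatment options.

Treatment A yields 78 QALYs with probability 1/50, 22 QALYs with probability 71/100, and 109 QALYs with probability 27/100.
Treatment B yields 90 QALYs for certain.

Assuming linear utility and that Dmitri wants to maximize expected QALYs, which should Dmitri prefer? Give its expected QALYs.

Treatment B (90 QALYs)

Treatment A = 1/50 × 78 + 71/100 × 22 + 27/100 × 109 = 1.56 + 15.62 + 29.43 = 46.61
Treatment B: 90 (certain)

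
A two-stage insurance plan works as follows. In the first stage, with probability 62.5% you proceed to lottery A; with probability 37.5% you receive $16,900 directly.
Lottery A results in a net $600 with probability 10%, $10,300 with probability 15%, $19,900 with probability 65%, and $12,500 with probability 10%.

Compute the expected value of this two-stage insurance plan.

$16,206.25

EV(A) = 0.1 × 600 + 0.15 × 10300 + 0.65 × 19900 + 0.1 × 12500 = 60 + 1545 + 12935 + 1250 = 15790
Branch B: 16900 (certain)
Overall = 0.625 × 15790 + 0.375 × 16900 = 9868.75 + 6337.5 = 16206.25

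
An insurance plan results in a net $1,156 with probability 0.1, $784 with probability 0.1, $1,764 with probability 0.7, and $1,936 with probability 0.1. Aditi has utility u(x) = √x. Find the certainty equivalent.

$1,600

E[u] = 0.1·√1156 + 0.1·√784 + 0.7·√1764 + 0.1·√1936 = 0.1·34 + 0.1·28 + 0.7·42 + 0.1·44 = 40
CE = (40)² = 1600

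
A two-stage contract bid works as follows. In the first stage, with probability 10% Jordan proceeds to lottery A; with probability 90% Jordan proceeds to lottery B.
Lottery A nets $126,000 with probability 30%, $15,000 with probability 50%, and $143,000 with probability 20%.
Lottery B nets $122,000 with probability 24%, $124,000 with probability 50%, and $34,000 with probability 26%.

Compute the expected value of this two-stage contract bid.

$97,498

EV(A) = 0.3 × 126000 + 0.5 × 15000 + 0.2 × 143000 = 37800 + 7500 + 28600 = 73900
EV(B) = 0.24 × 122000 + 0.5 × 124000 + 0.26 × 34000 = 29280 + 62000 + 8840 = 100120
Overall = 0.1 × 73900 + 0.9 × 100120 = 7390 + 90108 = 97498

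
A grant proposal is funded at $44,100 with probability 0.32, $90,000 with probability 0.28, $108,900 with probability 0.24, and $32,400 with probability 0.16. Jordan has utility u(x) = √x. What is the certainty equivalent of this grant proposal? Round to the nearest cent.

$67,184.64

E[u] = 0.32·√44100 + 0.28·√90000 + 0.24·√108900 + 0.16·√32400 = 0.32·210 + 0.28·300 + 0.24·330 + 0.16·180 = 259.2
CE = (259.2)² = 67184.64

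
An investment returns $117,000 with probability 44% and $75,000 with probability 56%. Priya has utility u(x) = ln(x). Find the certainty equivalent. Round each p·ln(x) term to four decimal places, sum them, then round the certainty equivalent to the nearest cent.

E[u] = 0.44·ln(117000) + 0.56·ln(75000) = 5.1348 + 6.2861 = 11.4209
CE = e^11.4209 ≈ 91208.19

$91,208.19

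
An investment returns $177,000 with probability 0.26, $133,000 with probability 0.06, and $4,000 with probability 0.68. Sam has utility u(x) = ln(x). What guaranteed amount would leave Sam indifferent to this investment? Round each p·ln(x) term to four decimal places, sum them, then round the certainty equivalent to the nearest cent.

E[u] = 0.26·ln(177000) + 0.06·ln(133000) + 0.68·ln(4000) = 3.1418 + 0.7079 + 5.6400 = 9.4897
CE = e^9.4897 ≈ 13222.83

$13,222.83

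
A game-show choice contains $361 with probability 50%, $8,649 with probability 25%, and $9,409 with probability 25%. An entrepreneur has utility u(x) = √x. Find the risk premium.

$1,446

E[u] = 0.5·√361 + 0.25·√8649 + 0.25·√9409 = 0.5·19 + 0.25·93 + 0.25·97 = 57
CE = (57)² = 3249
Risk premium = EV − CE = 4695 − 3249 = 1446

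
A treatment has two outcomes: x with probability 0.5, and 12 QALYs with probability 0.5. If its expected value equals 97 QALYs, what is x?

0.5·x + 0.5·12 = 97
0.5·x = 97 − 6 = 91
x = 91 / 0.5 = 182

x = 182 QALYs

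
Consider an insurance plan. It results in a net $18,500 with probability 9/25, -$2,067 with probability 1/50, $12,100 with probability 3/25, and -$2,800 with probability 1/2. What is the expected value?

EV = 9/25 × 18500 + 1/50 × (-2067) + 3/25 × 12100 + 1/2 × (-2800) = 6660 − 41.34 + 1452 − 1400 = 6670.66

$6,670.66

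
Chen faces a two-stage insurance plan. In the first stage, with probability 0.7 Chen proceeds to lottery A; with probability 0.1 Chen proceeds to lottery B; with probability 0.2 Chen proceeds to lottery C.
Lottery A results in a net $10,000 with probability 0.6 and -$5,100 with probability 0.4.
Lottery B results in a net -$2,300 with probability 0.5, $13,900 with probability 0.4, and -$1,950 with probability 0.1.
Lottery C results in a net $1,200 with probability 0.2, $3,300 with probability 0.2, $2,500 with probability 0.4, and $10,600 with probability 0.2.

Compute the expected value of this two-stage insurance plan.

EV(A) = 0.6 × 10000 + 0.4 × (-5100) = 6000 − 2040 = 3960
EV(B) = 0.5 × (-2300) + 0.4 × 13900 + 0.1 × (-1950) = -1150 + 5560 − 195 = 4215
EV(C) = 0.2 × 1200 + 0.2 × 3300 + 0.4 × 2500 + 0.2 × 10600 = 240 + 660 + 1000 + 2120 = 4020
Overall = 0.7 × 3960 + 0.1 × 4215 + 0.2 × 4020 = 2772 + 421.5 + 804 = 3997.5

$3,997.50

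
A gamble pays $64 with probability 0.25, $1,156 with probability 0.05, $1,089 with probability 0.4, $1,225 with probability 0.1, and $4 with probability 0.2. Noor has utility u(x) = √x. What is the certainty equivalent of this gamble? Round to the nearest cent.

$432.64

E[u] = 0.25·√64 + 0.05·√1156 + 0.4·√1089 + 0.1·√1225 + 0.2·√4 = 0.25·8 + 0.05·34 + 0.4·33 + 0.1·35 + 0.2·2 = 20.8
CE = (20.8)² = 432.64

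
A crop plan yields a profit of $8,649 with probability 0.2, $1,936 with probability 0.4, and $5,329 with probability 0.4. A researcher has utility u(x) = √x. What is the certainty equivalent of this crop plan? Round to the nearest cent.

E[u] = 0.2·√8649 + 0.4·√1936 + 0.4·√5329 = 0.2·93 + 0.4·44 + 0.4·73 = 65.4
CE = (65.4)² = 4277.16

$4,277.16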